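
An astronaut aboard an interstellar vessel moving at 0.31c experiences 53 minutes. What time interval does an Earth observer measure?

Proper time Δt₀ = 53 minutes
γ = 1/√(1 - 0.31²) = 1.0518
Δt = γΔt₀ = 1.0518 × 53 = 55.75 minutes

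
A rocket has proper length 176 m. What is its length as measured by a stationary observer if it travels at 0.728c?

Proper length L₀ = 176 m
γ = 1/√(1 - 0.728²) = 1.4586
L = L₀/γ = 176/1.4586 = 120.7 m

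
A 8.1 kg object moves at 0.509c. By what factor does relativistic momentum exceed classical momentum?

p_rel = γmv, p_class = mv
Ratio = γ = 1/√(1 - 0.509²) = 1.162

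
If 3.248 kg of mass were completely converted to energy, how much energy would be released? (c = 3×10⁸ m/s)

Using E = mc²:
c² = (3×10⁸)² = 9×10¹⁶ m²/s²
E = 3.248 × 9×10¹⁶ = 2.923×10¹⁷ J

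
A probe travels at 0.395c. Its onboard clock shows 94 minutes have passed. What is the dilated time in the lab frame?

Proper time Δt₀ = 94 minutes
γ = 1/√(1 - 0.395²) = 1.0885
Δt = γΔt₀ = 1.0885 × 94 = 102.3 minutes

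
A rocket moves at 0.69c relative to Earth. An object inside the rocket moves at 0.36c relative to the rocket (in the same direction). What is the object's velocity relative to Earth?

u = (u' + v)/(1 + u'v/c²)
Numerator: 0.36 + 0.69 = 1.05
Denominator: 1 + 0.2484 = 1.2484
u = 1.05/1.2484 = 0.8411c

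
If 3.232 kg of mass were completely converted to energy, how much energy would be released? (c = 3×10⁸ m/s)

Using E = mc²:
c² = (3×10⁸)² = 9×10¹⁶ m²/s²
E = 3.232 × 9×10¹⁶ = 2.909×10¹⁷ J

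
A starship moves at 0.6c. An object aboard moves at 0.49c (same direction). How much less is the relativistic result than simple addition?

Classical: u' + v = 0.49 + 0.6 = 1.09c
Relativistic: u = (0.49 + 0.6)/(1 + 0.294) = 1.09/1.294 = 0.8423c
Difference: 1.09 - 0.8423 = 0.2477c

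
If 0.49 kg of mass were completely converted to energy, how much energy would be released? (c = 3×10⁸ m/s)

Using E = mc²:
c² = (3×10⁸)² = 9×10¹⁶ m²/s²
E = 0.49 × 9×10¹⁶ = 4.410×10¹⁶ J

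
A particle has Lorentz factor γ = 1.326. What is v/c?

From γ = 1/√(1 - v²/c²):
1/γ² = 1/1.326² = 0.5687
v²/c² = 1 - 0.5687 = 0.4313
v/c = √(0.4313) = 0.6567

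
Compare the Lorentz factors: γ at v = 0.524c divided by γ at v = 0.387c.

γ₁ = 1/√(1 - 0.524²) = 1.1741
γ₂ = 1/√(1 - 0.387²) = 1.0845
γ₁/γ₂ = 1.1741/1.0845 = 1.083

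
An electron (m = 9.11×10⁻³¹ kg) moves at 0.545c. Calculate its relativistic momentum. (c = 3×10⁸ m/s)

γ = 1/√(1 - 0.545²) = 1.193
v = 0.545 × 3×10⁸ = 1.635×10⁸ m/s
p = γmv = 1.193 × 9.11×10⁻³¹ × 1.635×10⁸ = 1.777×10⁻²² kg·m/s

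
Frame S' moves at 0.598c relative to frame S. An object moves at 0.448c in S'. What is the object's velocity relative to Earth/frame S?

u = (u' + v)/(1 + u'v/c²)
Numerator: 0.448 + 0.598 = 1.046
Denominator: 1 + 0.267904 = 1.267904
u = 1.046/1.267904 = 0.8250c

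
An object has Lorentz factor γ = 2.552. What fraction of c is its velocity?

From γ = 1/√(1 - v²/c²):
1/γ² = 1/2.552² = 0.15355
v²/c² = 1 - 0.15355 = 0.84645
v/c = √(0.84645) = 0.9200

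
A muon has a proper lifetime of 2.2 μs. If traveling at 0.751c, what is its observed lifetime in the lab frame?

Proper lifetime τ₀ = 2.2 μs
γ = 1/√(1 - 0.751²) = 1.5145
τ = γτ₀ = 1.5145 × 2.2 μs = 3.332 μs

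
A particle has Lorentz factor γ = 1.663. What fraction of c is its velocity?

From γ = 1/√(1 - v²/c²):
1/γ² = 1/1.663² = 0.3616
v²/c² = 1 - 0.3616 = 0.6384
v/c = √(0.6384) = 0.7990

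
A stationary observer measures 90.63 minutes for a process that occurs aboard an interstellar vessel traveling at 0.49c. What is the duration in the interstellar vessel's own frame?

Dilated time Δt = 90.63 minutes
γ = 1/√(1 - 0.49²) = 1.1472
Δt₀ = Δt/γ = 90.63/1.1472 = 79.00 minutes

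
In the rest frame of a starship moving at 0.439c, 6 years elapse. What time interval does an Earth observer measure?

Proper time Δt₀ = 6 years
γ = 1/√(1 - 0.439²) = 1.113
Δt = γΔt₀ = 1.113 × 6 = 6.678 years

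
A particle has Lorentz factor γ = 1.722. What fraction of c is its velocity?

From γ = 1/√(1 - v²/c²):
1/γ² = 1/1.722² = 0.3372
v²/c² = 1 - 0.3372 = 0.6628
v/c = √(0.6628) = 0.8141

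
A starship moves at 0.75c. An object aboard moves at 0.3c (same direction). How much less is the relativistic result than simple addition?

Classical: u' + v = 0.3 + 0.75 = 1.05c
Relativistic: u = (0.3 + 0.75)/(1 + 0.225) = 1.05/1.225 = 0.8571c
Difference: 1.05 - 0.8571 = 0.1929c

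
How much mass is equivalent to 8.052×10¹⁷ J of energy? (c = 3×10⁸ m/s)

From E = mc², we get m = E/c²
c² = (3×10⁸)² = 9×10¹⁶ m²/s²
m = 8.052×10¹⁷ / 9×10¹⁶ = 8.947 kg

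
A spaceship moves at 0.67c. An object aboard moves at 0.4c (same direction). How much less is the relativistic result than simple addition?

Classical: u' + v = 0.4 + 0.67 = 1.07c
Relativistic: u = (0.4 + 0.67)/(1 + 0.268) = 1.07/1.268 = 0.8438c
Difference: 1.07 - 0.8438 = 0.2262c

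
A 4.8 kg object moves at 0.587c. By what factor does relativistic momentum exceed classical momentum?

p_rel = γmv, p_class = mv
Ratio = γ = 1/√(1 - 0.587²) = 1.235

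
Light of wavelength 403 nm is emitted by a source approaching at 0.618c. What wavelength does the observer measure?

β = 0.618
Wavelength Doppler factor = √(0.382/1.618) = √(0.2361) = 0.4859
λ_obs = 403 × 0.4859 = 195.8 nm (blueshift)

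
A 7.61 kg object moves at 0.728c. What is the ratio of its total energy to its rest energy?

E = γmc², E₀ = mc²
E/E₀ = γ = 1/√(1 - 0.728²) = 1.459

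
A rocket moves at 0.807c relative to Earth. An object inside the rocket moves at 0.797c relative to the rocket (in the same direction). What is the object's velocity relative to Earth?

u = (u' + v)/(1 + u'v/c²)
Numerator: 0.797 + 0.807 = 1.604
Denominator: 1 + 0.643179 = 1.643179
u = 1.604/1.643179 = 0.9762c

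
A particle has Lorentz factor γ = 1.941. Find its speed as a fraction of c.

From γ = 1/√(1 - v²/c²):
1/γ² = 1/1.941² = 0.2654
v²/c² = 1 - 0.2654 = 0.7346
v/c = √(0.7346) = 0.8571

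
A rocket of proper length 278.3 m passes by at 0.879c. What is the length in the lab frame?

Proper length L₀ = 278.3 m
γ = 1/√(1 - 0.879²) = 2.097
L = L₀/γ = 278.3/2.097 = 132.7 m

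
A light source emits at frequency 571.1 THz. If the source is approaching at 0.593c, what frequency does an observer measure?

β = v/c = 0.593
(1+β)/(1-β) = 1.593/0.407 = 3.914
Doppler factor = √(3.914) = 1.978
f_obs = 571.1 × 1.978 = 1130 THz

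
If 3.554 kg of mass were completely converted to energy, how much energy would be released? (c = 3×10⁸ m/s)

Using E = mc²:
c² = (3×10⁸)² = 9×10¹⁶ m²/s²
E = 3.554 × 9×10¹⁶ = 3.199×10¹⁷ J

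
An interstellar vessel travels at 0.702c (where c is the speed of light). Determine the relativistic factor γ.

v/c = 0.702, so (v/c)² = 0.492804
1 - (v/c)² = 0.507196
γ = 1/√(0.507196) = 1.404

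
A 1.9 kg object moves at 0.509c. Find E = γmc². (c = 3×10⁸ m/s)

γ = 1/√(1 - 0.509²) = 1.162
mc² = 1.9 × (3×10⁸)² = 1.710×10¹⁷ J
E = γmc² = 1.162 × 1.710×10¹⁷ = 1.987×10¹⁷ J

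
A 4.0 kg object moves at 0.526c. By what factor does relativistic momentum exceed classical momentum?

p_rel = γmv, p_class = mv
Ratio = γ = 1/√(1 - 0.526²) = 1.176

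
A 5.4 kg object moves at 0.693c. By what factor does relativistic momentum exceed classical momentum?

p_rel = γmv, p_class = mv
Ratio = γ = 1/√(1 - 0.693²) = 1.387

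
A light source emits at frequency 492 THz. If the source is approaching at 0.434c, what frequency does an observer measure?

β = v/c = 0.434
(1+β)/(1-β) = 1.434/0.566 = 2.5336
Doppler factor = √(2.5336) = 1.5917
f_obs = 492 × 1.5917 = 783.1 THz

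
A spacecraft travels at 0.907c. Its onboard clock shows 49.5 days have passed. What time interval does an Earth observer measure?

Proper time Δt₀ = 49.5 days
γ = 1/√(1 - 0.907²) = 2.3746
Δt = γΔt₀ = 2.3746 × 49.5 = 117.5 days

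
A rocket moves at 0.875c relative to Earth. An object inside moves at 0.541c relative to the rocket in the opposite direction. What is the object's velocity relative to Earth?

Object's velocity in rocket frame is u' = -0.541c
u = (u' + v)/(1 + u'v/c²) = (v - 0.541)/(1 - 0.541·v/c²)
Numerator: 0.875 - 0.541 = 0.334
Denominator: 1 - 0.473375 = 0.526625
u = 0.334/0.526625 = 0.6342c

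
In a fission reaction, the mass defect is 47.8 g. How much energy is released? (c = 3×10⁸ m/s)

Convert mass defect: Δm = 47.8 g = 0.0478 kg
E = Δm·c² = 0.0478 × (3×10⁸)²
= 0.0478 × 9×10¹⁶ = 4.302×10¹⁵ J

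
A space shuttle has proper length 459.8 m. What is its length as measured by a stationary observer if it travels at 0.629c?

Proper length L₀ = 459.8 m
γ = 1/√(1 - 0.629²) = 1.286
L = L₀/γ = 459.8/1.286 = 357.5 m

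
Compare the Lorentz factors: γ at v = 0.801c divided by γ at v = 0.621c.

γ₁ = 1/√(1 - 0.801²) = 1.670
γ₂ = 1/√(1 - 0.621²) = 1.276
γ₁/γ₂ = 1.670/1.276 = 1.309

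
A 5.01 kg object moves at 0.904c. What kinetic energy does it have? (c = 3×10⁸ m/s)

γ = 1/√(1 - 0.904²) = 2.339
γ - 1 = 1.339
KE = (γ-1)mc² = 1.339 × 5.01 × (3×10⁸)² = 6.038×10¹⁷ J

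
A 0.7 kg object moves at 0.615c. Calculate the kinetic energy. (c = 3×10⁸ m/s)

γ = 1/√(1 - 0.615²) = 1.2682
γ - 1 = 0.2682
KE = (γ-1)mc² = 0.2682 × 0.7 × (3×10⁸)² = 1.690×10¹⁶ J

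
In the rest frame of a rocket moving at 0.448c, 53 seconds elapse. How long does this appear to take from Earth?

Proper time Δt₀ = 53 seconds
γ = 1/√(1 - 0.448²) = 1.1185
Δt = γΔt₀ = 1.1185 × 53 = 59.28 seconds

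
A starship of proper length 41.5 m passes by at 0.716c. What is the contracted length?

Proper length L₀ = 41.5 m
γ = 1/√(1 - 0.716²) = 1.4325
L = L₀/γ = 41.5/1.4325 = 28.97 m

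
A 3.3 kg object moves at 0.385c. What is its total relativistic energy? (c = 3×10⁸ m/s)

γ = 1/√(1 - 0.385²) = 1.0835
mc² = 3.3 × (3×10⁸)² = 2.970×10¹⁷ J
E = γmc² = 1.0835 × 2.970×10¹⁷ = 3.218×10¹⁷ J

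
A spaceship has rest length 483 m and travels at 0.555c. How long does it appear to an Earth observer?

Proper length L₀ = 483 m
γ = 1/√(1 - 0.555²) = 1.202
L = L₀/γ = 483/1.202 = 401.8 m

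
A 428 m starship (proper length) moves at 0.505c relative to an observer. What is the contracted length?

Proper length L₀ = 428 m
γ = 1/√(1 - 0.505²) = 1.1586
L = L₀/γ = 428/1.1586 = 369.4 m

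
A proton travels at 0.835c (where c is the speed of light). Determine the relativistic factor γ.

v/c = 0.835, so (v/c)² = 0.697225
1 - (v/c)² = 0.302775
γ = 1/√(0.302775) = 1.817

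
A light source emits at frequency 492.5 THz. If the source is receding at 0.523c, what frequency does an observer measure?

β = v/c = 0.523
(1-β)/(1+β) = 0.477/1.523 = 0.3132
Doppler factor = √(0.3132) = 0.5596
f_obs = 492.5 × 0.5596 = 275.6 THz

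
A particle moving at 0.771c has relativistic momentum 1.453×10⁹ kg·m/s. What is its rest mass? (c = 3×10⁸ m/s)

γ = 1/√(1 - 0.771²) = 1.570
v = 0.771 × 3×10⁸ = 2.313×10⁸ m/s
m = p/(γv) = 1.453×10⁹/(1.570 × 2.313×10⁸) = 4.001 kg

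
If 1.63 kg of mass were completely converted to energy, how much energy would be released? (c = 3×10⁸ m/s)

Using E = mc²:
c² = (3×10⁸)² = 9×10¹⁶ m²/s²
E = 1.63 × 9×10¹⁶ = 1.467×10¹⁷ J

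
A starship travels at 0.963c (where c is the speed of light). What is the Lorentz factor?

v/c = 0.963, so (v/c)² = 0.927369
1 - (v/c)² = 0.072631
γ = 1/√(0.072631) = 3.711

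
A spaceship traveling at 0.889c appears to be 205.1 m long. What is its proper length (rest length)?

Contracted length L = 205.1 m
γ = 1/√(1 - 0.889²) = 2.184
L₀ = γL = 2.184 × 205.1 = 447.9 m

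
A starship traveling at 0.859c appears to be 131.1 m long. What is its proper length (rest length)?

Contracted length L = 131.1 m
γ = 1/√(1 - 0.859²) = 1.9532
L₀ = γL = 1.9532 × 131.1 = 256.1 m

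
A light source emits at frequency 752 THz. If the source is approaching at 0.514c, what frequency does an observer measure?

β = v/c = 0.514
(1+β)/(1-β) = 1.514/0.486 = 3.115
Doppler factor = √(3.115) = 1.765
f_obs = 752 × 1.765 = 1327 THz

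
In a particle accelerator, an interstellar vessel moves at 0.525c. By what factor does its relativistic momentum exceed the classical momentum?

p_rel = γmv, p_class = mv
Ratio = γ = 1/√(1 - 0.525²)
= 1/√(0.724375) = 1.175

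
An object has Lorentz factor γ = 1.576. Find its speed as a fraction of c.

From γ = 1/√(1 - v²/c²):
1/γ² = 1/1.576² = 0.4026
v²/c² = 1 - 0.4026 = 0.5974
v/c = √(0.5974) = 0.7729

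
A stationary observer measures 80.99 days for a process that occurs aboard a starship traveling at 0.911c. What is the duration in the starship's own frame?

Dilated time Δt = 80.99 days
γ = 1/√(1 - 0.911²) = 2.425
Δt₀ = Δt/γ = 80.99/2.425 = 33.40 days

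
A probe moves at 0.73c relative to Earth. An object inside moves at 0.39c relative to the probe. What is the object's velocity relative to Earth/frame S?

u = (u' + v)/(1 + u'v/c²)
Numerator: 0.39 + 0.73 = 1.12
Denominator: 1 + 0.2847 = 1.2847
u = 1.12/1.2847 = 0.8718c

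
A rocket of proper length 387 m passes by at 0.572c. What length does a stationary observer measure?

Proper length L₀ = 387 m
γ = 1/√(1 - 0.572²) = 1.2191
L = L₀/γ = 387/1.2191 = 317.4 m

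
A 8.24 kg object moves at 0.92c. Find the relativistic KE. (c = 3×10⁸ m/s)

γ = 1/√(1 - 0.92²) = 2.552
γ - 1 = 1.552
KE = (γ-1)mc² = 1.552 × 8.24 × (3×10⁸)² = 1.151×10¹⁸ J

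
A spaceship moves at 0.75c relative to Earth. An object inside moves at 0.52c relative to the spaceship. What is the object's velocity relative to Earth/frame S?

u = (u' + v)/(1 + u'v/c²)
Numerator: 0.52 + 0.75 = 1.27
Denominator: 1 + 0.39 = 1.39
u = 1.27/1.39 = 0.9137c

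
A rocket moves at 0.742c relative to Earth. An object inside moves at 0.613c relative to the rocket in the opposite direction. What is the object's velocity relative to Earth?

Object's velocity in rocket frame is u' = -0.613c
u = (u' + v)/(1 + u'v/c²) = (v - 0.613)/(1 - 0.613·v/c²)
Numerator: 0.742 - 0.613 = 0.129
Denominator: 1 - 0.454846 = 0.545154
u = 0.129/0.545154 = 0.2366c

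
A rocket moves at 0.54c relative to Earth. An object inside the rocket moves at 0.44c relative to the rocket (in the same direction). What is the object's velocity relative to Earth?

u = (u' + v)/(1 + u'v/c²)
Numerator: 0.44 + 0.54 = 0.98
Denominator: 1 + 0.2376 = 1.2376
u = 0.98/1.2376 = 0.7919c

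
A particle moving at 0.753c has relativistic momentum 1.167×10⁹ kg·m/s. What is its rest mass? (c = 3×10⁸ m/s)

γ = 1/√(1 - 0.753²) = 1.520
v = 0.753 × 3×10⁸ = 2.259×10⁸ m/s
m = p/(γv) = 1.167×10⁹/(1.520 × 2.259×10⁸) = 3.399 kg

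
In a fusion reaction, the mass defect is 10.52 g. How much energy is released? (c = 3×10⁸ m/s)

Convert mass defect: Δm = 10.52 g = 0.01052 kg
E = Δm·c² = 0.01052 × (3×10⁸)²
= 0.01052 × 9×10¹⁶ = 9.468×10¹⁴ J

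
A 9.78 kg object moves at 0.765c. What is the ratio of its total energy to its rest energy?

E = γmc², E₀ = mc²
E/E₀ = γ = 1/√(1 - 0.765²) = 1.553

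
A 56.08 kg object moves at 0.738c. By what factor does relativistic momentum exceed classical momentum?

p_rel = γmv, p_class = mv
Ratio = γ = 1/√(1 - 0.738²) = 1.482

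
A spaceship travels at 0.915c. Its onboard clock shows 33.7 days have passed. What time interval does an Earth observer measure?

Proper time Δt₀ = 33.7 days
γ = 1/√(1 - 0.915²) = 2.4786
Δt = γΔt₀ = 2.4786 × 33.7 = 83.53 days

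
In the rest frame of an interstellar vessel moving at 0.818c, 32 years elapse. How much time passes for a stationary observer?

Proper time Δt₀ = 32 years
γ = 1/√(1 - 0.818²) = 1.7385
Δt = γΔt₀ = 1.7385 × 32 = 55.63 years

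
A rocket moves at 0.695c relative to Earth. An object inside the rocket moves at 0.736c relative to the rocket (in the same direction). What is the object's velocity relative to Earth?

u = (u' + v)/(1 + u'v/c²)
Numerator: 0.736 + 0.695 = 1.431
Denominator: 1 + 0.51152 = 1.51152
u = 1.431/1.51152 = 0.9467c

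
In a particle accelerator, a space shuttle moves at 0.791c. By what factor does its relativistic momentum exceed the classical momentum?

p_rel = γmv, p_class = mv
Ratio = γ = 1/√(1 - 0.791²)
= 1/√(0.374319) = 1.634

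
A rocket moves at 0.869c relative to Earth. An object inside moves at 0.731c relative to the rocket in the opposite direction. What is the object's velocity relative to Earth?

Object's velocity in rocket frame is u' = -0.731c
u = (u' + v)/(1 + u'v/c²) = (v - 0.731)/(1 - 0.731·v/c²)
Numerator: 0.869 - 0.731 = 0.138
Denominator: 1 - 0.635239 = 0.364761
u = 0.138/0.364761 = 0.3783c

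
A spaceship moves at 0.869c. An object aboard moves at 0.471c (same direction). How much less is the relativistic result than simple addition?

Classical: u' + v = 0.471 + 0.869 = 1.34c
Relativistic: u = (0.471 + 0.869)/(1 + 0.409299) = 1.34/1.409299 = 0.9508c
Difference: 1.34 - 0.9508 = 0.3892c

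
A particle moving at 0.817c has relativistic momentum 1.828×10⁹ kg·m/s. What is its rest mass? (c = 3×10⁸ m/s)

γ = 1/√(1 - 0.817²) = 1.734
v = 0.817 × 3×10⁸ = 2.451×10⁸ m/s
m = p/(γv) = 1.828×10⁹/(1.734 × 2.451×10⁸) = 4.301 kg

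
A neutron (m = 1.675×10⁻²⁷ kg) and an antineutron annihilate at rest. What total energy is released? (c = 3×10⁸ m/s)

Both particles have the same rest mass, so total mass = 2m
E = 2m·c² = 2 × 1.675×10⁻²⁷ × (3×10⁸)²
= 2 × 1.675×10⁻²⁷ × 9×10¹⁶
= 3.015×10⁻¹⁰ J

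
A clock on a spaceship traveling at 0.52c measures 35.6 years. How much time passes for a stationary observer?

Proper time Δt₀ = 35.6 years
γ = 1/√(1 - 0.52²) = 1.1707
Δt = γΔt₀ = 1.1707 × 35.6 = 41.68 years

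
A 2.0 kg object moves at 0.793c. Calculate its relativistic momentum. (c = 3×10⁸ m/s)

γ = 1/√(1 - 0.793²) = 1.6414
v = 0.793 × 3×10⁸ = 2.379×10⁸ m/s
p = γmv = 1.6414 × 2.0 × 2.379×10⁸ = 7.810×10⁸ kg·m/s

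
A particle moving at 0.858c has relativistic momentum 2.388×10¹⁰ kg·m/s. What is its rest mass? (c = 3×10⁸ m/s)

γ = 1/√(1 - 0.858²) = 1.947
v = 0.858 × 3×10⁸ = 2.574×10⁸ m/s
m = p/(γv) = 2.388×10¹⁰/(1.947 × 2.574×10⁸) = 47.65 kg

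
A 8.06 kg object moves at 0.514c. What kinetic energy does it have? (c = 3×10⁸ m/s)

γ = 1/√(1 - 0.514²) = 1.1658
γ - 1 = 0.1658
KE = (γ-1)mc² = 0.1658 × 8.06 × (3×10⁸)² = 1.203×10¹⁷ J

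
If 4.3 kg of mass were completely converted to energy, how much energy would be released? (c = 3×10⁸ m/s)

Using E = mc²:
c² = (3×10⁸)² = 9×10¹⁶ m²/s²
E = 4.3 × 9×10¹⁶ = 3.870×10¹⁷ J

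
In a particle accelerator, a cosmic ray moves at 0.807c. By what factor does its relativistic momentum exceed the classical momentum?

p_rel = γmv, p_class = mv
Ratio = γ = 1/√(1 - 0.807²)
= 1/√(0.348751) = 1.693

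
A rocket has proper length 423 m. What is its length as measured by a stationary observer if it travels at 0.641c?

Proper length L₀ = 423 m
γ = 1/√(1 - 0.641²) = 1.3029
L = L₀/γ = 423/1.3029 = 324.7 m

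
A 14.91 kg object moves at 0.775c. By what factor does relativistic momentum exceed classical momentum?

p_rel = γmv, p_class = mv
Ratio = γ = 1/√(1 - 0.775²) = 1.582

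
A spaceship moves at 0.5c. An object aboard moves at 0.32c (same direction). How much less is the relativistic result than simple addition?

Classical: u' + v = 0.32 + 0.5 = 0.82c
Relativistic: u = (0.32 + 0.5)/(1 + 0.16) = 0.82/1.16 = 0.7069c
Difference: 0.82 - 0.7069 = 0.1131c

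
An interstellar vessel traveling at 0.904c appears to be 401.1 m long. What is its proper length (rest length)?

Contracted length L = 401.1 m
γ = 1/√(1 - 0.904²) = 2.339
L₀ = γL = 2.339 × 401.1 = 938.2 m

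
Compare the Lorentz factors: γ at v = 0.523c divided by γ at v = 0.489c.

γ₁ = 1/√(1 - 0.523²) = 1.1733
γ₂ = 1/√(1 - 0.489²) = 1.1464
γ₁/γ₂ = 1.1733/1.1464 = 1.023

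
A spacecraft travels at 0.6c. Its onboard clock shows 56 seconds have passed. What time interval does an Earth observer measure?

Proper time Δt₀ = 56 seconds
γ = 1/√(1 - 0.6²) = 1.250
Δt = γΔt₀ = 1.250 × 56 = 70.00 seconds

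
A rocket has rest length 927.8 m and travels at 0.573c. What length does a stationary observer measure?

Proper length L₀ = 927.8 m
γ = 1/√(1 - 0.573²) = 1.2202
L = L₀/γ = 927.8/1.2202 = 760.4 m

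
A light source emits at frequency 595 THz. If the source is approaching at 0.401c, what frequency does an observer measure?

β = v/c = 0.401
(1+β)/(1-β) = 1.401/0.599 = 2.3389
Doppler factor = √(2.3389) = 1.52935
f_obs = 595 × 1.52935 = 910.0 THz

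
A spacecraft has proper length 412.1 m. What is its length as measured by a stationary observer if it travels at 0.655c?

Proper length L₀ = 412.1 m
γ = 1/√(1 - 0.655²) = 1.3234
L = L₀/γ = 412.1/1.3234 = 311.4 m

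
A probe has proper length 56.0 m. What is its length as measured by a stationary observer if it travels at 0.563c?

Proper length L₀ = 56.0 m
γ = 1/√(1 - 0.563²) = 1.210
L = L₀/γ = 56.0/1.210 = 46.28 m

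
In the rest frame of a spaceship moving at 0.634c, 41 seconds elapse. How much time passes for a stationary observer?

Proper time Δt₀ = 41 seconds
γ = 1/√(1 - 0.634²) = 1.2931
Δt = γΔt₀ = 1.2931 × 41 = 53.02 seconds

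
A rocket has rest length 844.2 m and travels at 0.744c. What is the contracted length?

Proper length L₀ = 844.2 m
γ = 1/√(1 - 0.744²) = 1.4966
L = L₀/γ = 844.2/1.4966 = 564.1 m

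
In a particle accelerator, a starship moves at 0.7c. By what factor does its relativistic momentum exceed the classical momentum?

p_rel = γmv, p_class = mv
Ratio = γ = 1/√(1 - 0.7²)
= 1/√(0.51) = 1.400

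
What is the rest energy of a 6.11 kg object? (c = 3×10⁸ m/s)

c² = (3×10⁸)² = 9.000×10¹⁶ m²/s²
E₀ = mc² = 6.11 × 9.000×10¹⁶ = 5.499×10¹⁷ J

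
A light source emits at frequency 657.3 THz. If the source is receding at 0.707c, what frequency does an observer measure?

β = v/c = 0.707
(1-β)/(1+β) = 0.293/1.707 = 0.17165
Doppler factor = √(0.17165) = 0.4143
f_obs = 657.3 × 0.4143 = 272.3 THz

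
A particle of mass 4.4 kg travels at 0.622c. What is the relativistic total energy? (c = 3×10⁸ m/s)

γ = 1/√(1 - 0.622²) = 1.277
mc² = 4.4 × (3×10⁸)² = 3.960×10¹⁷ J
E = γmc² = 1.277 × 3.960×10¹⁷ = 5.057×10¹⁷ J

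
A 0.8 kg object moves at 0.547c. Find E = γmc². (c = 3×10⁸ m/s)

γ = 1/√(1 - 0.547²) = 1.1946
mc² = 0.8 × (3×10⁸)² = 7.200×10¹⁶ J
E = γmc² = 1.1946 × 7.200×10¹⁶ = 8.601×10¹⁶ J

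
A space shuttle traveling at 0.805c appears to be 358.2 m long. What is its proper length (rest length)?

Contracted length L = 358.2 m
γ = 1/√(1 - 0.805²) = 1.6856
L₀ = γL = 1.6856 × 358.2 = 603.8 m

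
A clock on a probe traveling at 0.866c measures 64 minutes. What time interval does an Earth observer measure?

Proper time Δt₀ = 64 minutes
γ = 1/√(1 - 0.866²) = 2.000
Δt = γΔt₀ = 2.000 × 64 = 128.0 minutes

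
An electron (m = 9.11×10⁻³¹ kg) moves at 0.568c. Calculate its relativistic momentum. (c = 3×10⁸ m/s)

γ = 1/√(1 - 0.568²) = 1.215
v = 0.568 × 3×10⁸ = 1.704×10⁸ m/s
p = γmv = 1.215 × 9.11×10⁻³¹ × 1.704×10⁸ = 1.886×10⁻²² kg·m/s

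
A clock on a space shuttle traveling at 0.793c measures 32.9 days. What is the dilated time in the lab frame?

Proper time Δt₀ = 32.9 days
γ = 1/√(1 - 0.793²) = 1.6414
Δt = γΔt₀ = 1.6414 × 32.9 = 54.00 days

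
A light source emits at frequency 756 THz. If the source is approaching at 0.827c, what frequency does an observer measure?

β = v/c = 0.827
(1+β)/(1-β) = 1.827/0.173 = 10.56
Doppler factor = √(10.56) = 3.250
f_obs = 756 × 3.250 = 2457 THz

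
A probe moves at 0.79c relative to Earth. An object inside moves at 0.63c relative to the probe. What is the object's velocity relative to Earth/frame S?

u = (u' + v)/(1 + u'v/c²)
Numerator: 0.63 + 0.79 = 1.42
Denominator: 1 + 0.4977 = 1.4977
u = 1.42/1.4977 = 0.9481c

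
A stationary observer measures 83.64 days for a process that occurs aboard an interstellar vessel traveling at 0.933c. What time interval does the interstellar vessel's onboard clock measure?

Dilated time Δt = 83.64 days
γ = 1/√(1 - 0.933²) = 2.779
Δt₀ = Δt/γ = 83.64/2.779 = 30.10 days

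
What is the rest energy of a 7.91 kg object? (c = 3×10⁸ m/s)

c² = (3×10⁸)² = 9.000×10¹⁶ m²/s²
E₀ = mc² = 7.91 × 9.000×10¹⁶ = 7.119×10¹⁷ J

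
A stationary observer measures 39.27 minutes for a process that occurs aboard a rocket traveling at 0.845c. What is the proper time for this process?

Dilated time Δt = 39.27 minutes
γ = 1/√(1 - 0.845²) = 1.870
Δt₀ = Δt/γ = 39.27/1.870 = 21.00 minutes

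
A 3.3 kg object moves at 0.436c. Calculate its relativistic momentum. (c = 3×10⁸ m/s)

γ = 1/√(1 - 0.436²) = 1.111
v = 0.436 × 3×10⁸ = 1.308×10⁸ m/s
p = γmv = 1.111 × 3.3 × 1.308×10⁸ = 4.796×10⁸ kg·m/s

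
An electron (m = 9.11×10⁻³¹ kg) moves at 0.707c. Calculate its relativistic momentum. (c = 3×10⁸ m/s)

γ = 1/√(1 - 0.707²) = 1.414
v = 0.707 × 3×10⁸ = 2.121×10⁸ m/s
p = γmv = 1.414 × 9.11×10⁻³¹ × 2.121×10⁸ = 2.732×10⁻²² kg·m/s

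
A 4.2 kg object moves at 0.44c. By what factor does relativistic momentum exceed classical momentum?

p_rel = γmv, p_class = mv
Ratio = γ = 1/√(1 - 0.44²) = 1.114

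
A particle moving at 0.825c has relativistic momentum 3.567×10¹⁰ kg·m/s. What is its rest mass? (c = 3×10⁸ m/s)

γ = 1/√(1 - 0.825²) = 1.7695
v = 0.825 × 3×10⁸ = 2.475×10⁸ m/s
m = p/(γv) = 3.567×10¹⁰/(1.7695 × 2.475×10⁸) = 81.45 kg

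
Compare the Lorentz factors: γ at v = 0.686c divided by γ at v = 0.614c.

γ₁ = 1/√(1 - 0.686²) = 1.3744
γ₂ = 1/√(1 - 0.614²) = 1.2669
γ₁/γ₂ = 1.3744/1.2669 = 1.085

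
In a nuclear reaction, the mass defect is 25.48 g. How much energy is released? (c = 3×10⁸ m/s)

Convert mass defect: Δm = 25.48 g = 0.02548 kg
E = Δm·c² = 0.02548 × (3×10⁸)²
= 0.02548 × 9×10¹⁶ = 2.293×10¹⁵ J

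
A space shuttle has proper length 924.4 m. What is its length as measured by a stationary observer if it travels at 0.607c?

Proper length L₀ = 924.4 m
γ = 1/√(1 - 0.607²) = 1.2583
L = L₀/γ = 924.4/1.2583 = 734.6 m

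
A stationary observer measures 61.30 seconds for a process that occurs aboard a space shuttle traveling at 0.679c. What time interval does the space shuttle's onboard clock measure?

Dilated time Δt = 61.30 seconds
γ = 1/√(1 - 0.679²) = 1.3621
Δt₀ = Δt/γ = 61.30/1.3621 = 45.00 seconds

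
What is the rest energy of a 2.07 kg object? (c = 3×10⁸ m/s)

c² = (3×10⁸)² = 9.000×10¹⁶ m²/s²
E₀ = mc² = 2.07 × 9.000×10¹⁶ = 1.863×10¹⁷ J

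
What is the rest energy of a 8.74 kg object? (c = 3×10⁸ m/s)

c² = (3×10⁸)² = 9.000×10¹⁶ m²/s²
E₀ = mc² = 8.74 × 9.000×10¹⁶ = 7.866×10¹⁷ J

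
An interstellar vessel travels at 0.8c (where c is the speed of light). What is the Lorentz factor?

v/c = 0.8, so (v/c)² = 0.64
1 - (v/c)² = 0.36
γ = 1/√(0.36) = 1.667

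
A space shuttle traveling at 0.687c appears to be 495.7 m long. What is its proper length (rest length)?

Contracted length L = 495.7 m
γ = 1/√(1 - 0.687²) = 1.3762
L₀ = γL = 1.3762 × 495.7 = 682.2 m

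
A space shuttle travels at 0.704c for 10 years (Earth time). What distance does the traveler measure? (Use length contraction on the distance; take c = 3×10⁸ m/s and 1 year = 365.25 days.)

Earth distance: d = v × t = 0.704c × 10 yr = 6.6650×10¹⁶ m
γ = 1.4081
d' = d/γ = 6.6650×10¹⁶/1.4081 = 4.733×10¹⁶ m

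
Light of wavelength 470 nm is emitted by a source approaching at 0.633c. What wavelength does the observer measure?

β = 0.633
Wavelength Doppler factor = √(0.367/1.633) = √(0.22474) = 0.4741
λ_obs = 470 × 0.4741 = 222.8 nm (blueshift)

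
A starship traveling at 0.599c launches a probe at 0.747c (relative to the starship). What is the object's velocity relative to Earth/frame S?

u = (u' + v)/(1 + u'v/c²)
Numerator: 0.747 + 0.599 = 1.346
Denominator: 1 + 0.447453 = 1.447453
u = 1.346/1.447453 = 0.9299c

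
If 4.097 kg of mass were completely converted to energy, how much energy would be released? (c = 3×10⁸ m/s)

Using E = mc²:
c² = (3×10⁸)² = 9×10¹⁶ m²/s²
E = 4.097 × 9×10¹⁶ = 3.687×10¹⁷ J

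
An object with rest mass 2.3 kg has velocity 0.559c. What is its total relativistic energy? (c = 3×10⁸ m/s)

γ = 1/√(1 - 0.559²) = 1.206
mc² = 2.3 × (3×10⁸)² = 2.070×10¹⁷ J
E = γmc² = 1.206 × 2.070×10¹⁷ = 2.496×10¹⁷ J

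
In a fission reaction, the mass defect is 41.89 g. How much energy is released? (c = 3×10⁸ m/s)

Convert mass defect: Δm = 41.89 g = 0.04189 kg
E = Δm·c² = 0.04189 × (3×10⁸)²
= 0.04189 × 9×10¹⁶ = 3.770×10¹⁵ J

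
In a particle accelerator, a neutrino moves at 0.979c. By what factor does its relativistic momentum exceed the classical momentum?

p_rel = γmv, p_class = mv
Ratio = γ = 1/√(1 - 0.979²)
= 1/√(0.041559) = 4.905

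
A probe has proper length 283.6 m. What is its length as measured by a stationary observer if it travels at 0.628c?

Proper length L₀ = 283.6 m
γ = 1/√(1 - 0.628²) = 1.285
L = L₀/γ = 283.6/1.285 = 220.7 m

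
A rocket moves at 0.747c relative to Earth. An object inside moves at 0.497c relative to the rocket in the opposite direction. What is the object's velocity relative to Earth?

Object's velocity in rocket frame is u' = -0.497c
u = (u' + v)/(1 + u'v/c²) = (v - 0.497)/(1 - 0.497·v/c²)
Numerator: 0.747 - 0.497 = 0.25
Denominator: 1 - 0.371259 = 0.628741
u = 0.25/0.628741 = 0.3976c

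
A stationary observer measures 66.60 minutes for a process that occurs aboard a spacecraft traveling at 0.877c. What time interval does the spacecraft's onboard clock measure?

Dilated time Δt = 66.60 minutes
γ = 1/√(1 - 0.877²) = 2.081
Δt₀ = Δt/γ = 66.60/2.081 = 32.00 minutes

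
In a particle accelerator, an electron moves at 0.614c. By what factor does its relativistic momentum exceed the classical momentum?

p_rel = γmv, p_class = mv
Ratio = γ = 1/√(1 - 0.614²)
= 1/√(0.623004) = 1.267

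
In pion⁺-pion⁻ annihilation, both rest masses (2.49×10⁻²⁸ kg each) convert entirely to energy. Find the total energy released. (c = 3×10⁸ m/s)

Both particles have the same rest mass, so total mass = 2m
E = 2m·c² = 2 × 2.49×10⁻²⁸ × (3×10⁸)²
= 2 × 2.49×10⁻²⁸ × 9×10¹⁶
= 4.482×10⁻¹¹ J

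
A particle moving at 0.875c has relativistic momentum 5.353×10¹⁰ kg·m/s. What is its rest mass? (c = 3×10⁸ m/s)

γ = 1/√(1 - 0.875²) = 2.0656
v = 0.875 × 3×10⁸ = 2.625×10⁸ m/s
m = p/(γv) = 5.353×10¹⁰/(2.0656 × 2.625×10⁸) = 98.72 kg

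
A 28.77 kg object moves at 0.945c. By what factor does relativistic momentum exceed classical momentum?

p_rel = γmv, p_class = mv
Ratio = γ = 1/√(1 - 0.945²) = 3.057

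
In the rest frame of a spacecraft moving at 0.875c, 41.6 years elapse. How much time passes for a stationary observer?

Proper time Δt₀ = 41.6 years
γ = 1/√(1 - 0.875²) = 2.0656
Δt = γΔt₀ = 2.0656 × 41.6 = 85.93 years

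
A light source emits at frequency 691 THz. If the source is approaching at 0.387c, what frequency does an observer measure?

β = v/c = 0.387
(1+β)/(1-β) = 1.387/0.613 = 2.263
Doppler factor = √(2.263) = 1.504
f_obs = 691 × 1.504 = 1039 THz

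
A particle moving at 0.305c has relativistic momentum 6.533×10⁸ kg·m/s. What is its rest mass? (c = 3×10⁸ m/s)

γ = 1/√(1 - 0.305²) = 1.050
v = 0.305 × 3×10⁸ = 9.150×10⁷ m/s
m = p/(γv) = 6.533×10⁸/(1.050 × 9.150×10⁷) = 6.800 kg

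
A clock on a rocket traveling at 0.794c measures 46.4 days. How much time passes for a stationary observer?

Proper time Δt₀ = 46.4 days
γ = 1/√(1 - 0.794²) = 1.645
Δt = γΔt₀ = 1.645 × 46.4 = 76.33 days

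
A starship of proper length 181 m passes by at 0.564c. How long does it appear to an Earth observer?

Proper length L₀ = 181 m
γ = 1/√(1 - 0.564²) = 1.211
L = L₀/γ = 181/1.211 = 149.5 m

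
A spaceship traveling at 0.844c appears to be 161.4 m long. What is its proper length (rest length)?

Contracted length L = 161.4 m
γ = 1/√(1 - 0.844²) = 1.8645
L₀ = γL = 1.8645 × 161.4 = 300.9 m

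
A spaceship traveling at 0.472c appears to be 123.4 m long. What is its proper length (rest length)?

Contracted length L = 123.4 m
γ = 1/√(1 - 0.472²) = 1.1343
L₀ = γL = 1.1343 × 123.4 = 140.0 m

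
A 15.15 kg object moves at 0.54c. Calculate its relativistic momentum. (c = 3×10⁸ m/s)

γ = 1/√(1 - 0.54²) = 1.188
v = 0.54 × 3×10⁸ = 1.620×10⁸ m/s
p = γmv = 1.188 × 15.15 × 1.620×10⁸ = 2.916×10⁹ kg·m/s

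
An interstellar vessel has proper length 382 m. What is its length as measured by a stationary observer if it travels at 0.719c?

Proper length L₀ = 382 m
γ = 1/√(1 - 0.719²) = 1.439
L = L₀/γ = 382/1.439 = 265.5 m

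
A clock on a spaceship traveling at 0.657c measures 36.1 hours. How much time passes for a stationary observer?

Proper time Δt₀ = 36.1 hours
γ = 1/√(1 - 0.657²) = 1.32645
Δt = γΔt₀ = 1.32645 × 36.1 = 47.88 hours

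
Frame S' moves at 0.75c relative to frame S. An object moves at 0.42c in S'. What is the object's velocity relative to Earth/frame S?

u = (u' + v)/(1 + u'v/c²)
Numerator: 0.42 + 0.75 = 1.17
Denominator: 1 + 0.315 = 1.315
u = 1.17/1.315 = 0.8897c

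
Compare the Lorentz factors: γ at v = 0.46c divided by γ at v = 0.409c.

γ₁ = 1/√(1 - 0.46²) = 1.1262
γ₂ = 1/√(1 - 0.409²) = 1.0958
γ₁/γ₂ = 1.1262/1.0958 = 1.028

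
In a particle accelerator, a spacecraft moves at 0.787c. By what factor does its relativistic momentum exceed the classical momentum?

p_rel = γmv, p_class = mv
Ratio = γ = 1/√(1 - 0.787²)
= 1/√(0.380631) = 1.621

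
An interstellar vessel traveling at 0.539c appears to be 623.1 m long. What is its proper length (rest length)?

Contracted length L = 623.1 m
γ = 1/√(1 - 0.539²) = 1.18722
L₀ = γL = 1.18722 × 623.1 = 739.8 m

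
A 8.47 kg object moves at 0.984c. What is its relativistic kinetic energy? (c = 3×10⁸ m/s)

γ = 1/√(1 - 0.984²) = 5.613
γ - 1 = 4.613
KE = (γ-1)mc² = 4.613 × 8.47 × (3×10⁸)² = 3.516×10¹⁸ J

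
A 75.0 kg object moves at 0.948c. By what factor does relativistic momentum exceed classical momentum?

p_rel = γmv, p_class = mv
Ratio = γ = 1/√(1 - 0.948²) = 3.142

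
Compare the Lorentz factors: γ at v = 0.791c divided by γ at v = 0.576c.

γ₁ = 1/√(1 - 0.791²) = 1.634
γ₂ = 1/√(1 - 0.576²) = 1.223
γ₁/γ₂ = 1.634/1.223 = 1.336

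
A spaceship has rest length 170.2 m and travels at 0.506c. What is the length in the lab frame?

Proper length L₀ = 170.2 m
γ = 1/√(1 - 0.506²) = 1.1594
L = L₀/γ = 170.2/1.1594 = 146.8 m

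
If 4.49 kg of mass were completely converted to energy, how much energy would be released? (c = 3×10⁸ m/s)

Using E = mc²:
c² = (3×10⁸)² = 9×10¹⁶ m²/s²
E = 4.49 × 9×10¹⁶ = 4.041×10¹⁷ J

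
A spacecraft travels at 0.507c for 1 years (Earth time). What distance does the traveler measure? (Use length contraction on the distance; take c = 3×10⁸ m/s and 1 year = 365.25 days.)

Earth distance: d = v × t = 0.507c × 1 yr = 4.7999×10¹⁵ m
γ = 1.1602
d' = d/γ = 4.7999×10¹⁵/1.1602 = 4.137×10¹⁵ m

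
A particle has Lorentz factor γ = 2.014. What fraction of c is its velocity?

From γ = 1/√(1 - v²/c²):
1/γ² = 1/2.014² = 0.2465
v²/c² = 1 - 0.2465 = 0.7535
v/c = √(0.7535) = 0.8680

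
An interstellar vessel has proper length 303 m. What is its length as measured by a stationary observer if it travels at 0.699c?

Proper length L₀ = 303 m
γ = 1/√(1 - 0.699²) = 1.398
L = L₀/γ = 303/1.398 = 216.7 m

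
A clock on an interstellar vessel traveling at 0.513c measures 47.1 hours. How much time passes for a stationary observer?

Proper time Δt₀ = 47.1 hours
γ = 1/√(1 - 0.513²) = 1.165
Δt = γΔt₀ = 1.165 × 47.1 = 54.87 hours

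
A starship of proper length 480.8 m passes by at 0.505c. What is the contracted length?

Proper length L₀ = 480.8 m
γ = 1/√(1 - 0.505²) = 1.1586
L = L₀/γ = 480.8/1.1586 = 415.0 m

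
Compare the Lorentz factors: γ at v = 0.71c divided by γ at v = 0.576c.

γ₁ = 1/√(1 - 0.71²) = 1.420
γ₂ = 1/√(1 - 0.576²) = 1.223
γ₁/γ₂ = 1.420/1.223 = 1.161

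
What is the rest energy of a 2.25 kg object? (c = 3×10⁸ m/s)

c² = (3×10⁸)² = 9.000×10¹⁶ m²/s²
E₀ = mc² = 2.25 × 9.000×10¹⁶ = 2.025×10¹⁷ J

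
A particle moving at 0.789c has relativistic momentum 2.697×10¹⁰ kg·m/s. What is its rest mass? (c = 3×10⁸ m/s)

γ = 1/√(1 - 0.789²) = 1.6276
v = 0.789 × 3×10⁸ = 2.367×10⁸ m/s
m = p/(γv) = 2.697×10¹⁰/(1.6276 × 2.367×10⁸) = 70.01 kg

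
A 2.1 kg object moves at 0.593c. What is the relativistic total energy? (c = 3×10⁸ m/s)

γ = 1/√(1 - 0.593²) = 1.242
mc² = 2.1 × (3×10⁸)² = 1.890×10¹⁷ J
E = γmc² = 1.242 × 1.890×10¹⁷ = 2.347×10¹⁷ J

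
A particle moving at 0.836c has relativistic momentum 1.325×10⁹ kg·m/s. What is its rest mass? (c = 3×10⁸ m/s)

γ = 1/√(1 - 0.836²) = 1.8224
v = 0.836 × 3×10⁸ = 2.508×10⁸ m/s
m = p/(γv) = 1.325×10⁹/(1.8224 × 2.508×10⁸) = 2.899 kg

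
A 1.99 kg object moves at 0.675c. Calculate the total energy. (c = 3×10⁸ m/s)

γ = 1/√(1 - 0.675²) = 1.355
mc² = 1.99 × (3×10⁸)² = 1.791×10¹⁷ J
E = γmc² = 1.355 × 1.791×10¹⁷ = 2.427×10¹⁷ J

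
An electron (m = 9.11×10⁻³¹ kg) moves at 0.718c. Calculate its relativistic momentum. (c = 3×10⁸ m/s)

γ = 1/√(1 - 0.718²) = 1.4367
v = 0.718 × 3×10⁸ = 2.154×10⁸ m/s
p = γmv = 1.4367 × 9.11×10⁻³¹ × 2.154×10⁸ = 2.819×10⁻²² kg·m/s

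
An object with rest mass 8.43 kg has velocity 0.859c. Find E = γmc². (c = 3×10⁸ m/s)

γ = 1/√(1 - 0.859²) = 1.953
mc² = 8.43 × (3×10⁸)² = 7.587×10¹⁷ J
E = γmc² = 1.953 × 7.587×10¹⁷ = 1.482×10¹⁸ J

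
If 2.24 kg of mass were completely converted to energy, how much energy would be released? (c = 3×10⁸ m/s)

Using E = mc²:
c² = (3×10⁸)² = 9×10¹⁶ m²/s²
E = 2.24 × 9×10¹⁶ = 2.016×10¹⁷ J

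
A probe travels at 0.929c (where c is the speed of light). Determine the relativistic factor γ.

v/c = 0.929, so (v/c)² = 0.863041
1 - (v/c)² = 0.136959
γ = 1/√(0.136959) = 2.702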